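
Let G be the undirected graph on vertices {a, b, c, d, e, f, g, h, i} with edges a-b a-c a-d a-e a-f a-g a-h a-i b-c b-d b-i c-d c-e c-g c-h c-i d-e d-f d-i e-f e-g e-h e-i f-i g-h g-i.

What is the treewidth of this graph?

A width-4 tree decomposition is:
Bags: B1 = {a, b, c, d, i}  B2 = {a, c, d, e, i}  B3 = {a, c, e, g, i}  B4 = {a, d, e, f, i}  B5 = {a, c, e, g, h}
Tree: B1–B2, B2–B3, B2–B4, B3–B5
The largest bag has 5 vertices, giving width 4; this decomposition certifies tw(G) ≤ 4. For the lower bound, the 5 vertices {a, c, e, g, h} are pairwise adjacent, and any tree decomposition puts a clique entirely inside one bag — forcing width ≥ 4. Combining the bounds, tw(G) = 4.

4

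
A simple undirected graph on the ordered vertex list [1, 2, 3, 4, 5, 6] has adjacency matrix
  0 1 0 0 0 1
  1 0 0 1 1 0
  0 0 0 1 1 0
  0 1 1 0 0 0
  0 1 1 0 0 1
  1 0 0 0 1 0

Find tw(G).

A width-2 tree decomposition is:
Bags: B1 = {1, 2, 6}  B2 = {2, 5, 6}  B3 = {2, 4, 5}  B4 = {3, 4, 5}
Tree: B1–B2, B2–B3, B3–B4
Every bag has size at most 3, so the width is 3 − 1 = 2 and tw(G) ≤ 2. Since 1–6–5–2–1 is a cycle in G, G is not acyclic. Forests are exactly the graphs of treewidth ≤ 1, so tw(G) ≥ 2. The upper and lower bounds meet at 2, so that is the treewidth.

2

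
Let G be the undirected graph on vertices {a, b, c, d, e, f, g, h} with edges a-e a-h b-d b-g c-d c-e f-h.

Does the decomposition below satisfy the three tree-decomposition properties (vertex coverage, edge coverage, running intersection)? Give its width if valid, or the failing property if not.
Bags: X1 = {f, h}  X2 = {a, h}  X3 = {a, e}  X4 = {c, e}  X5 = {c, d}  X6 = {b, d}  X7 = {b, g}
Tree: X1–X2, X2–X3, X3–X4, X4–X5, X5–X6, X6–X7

Every vertex of G appears in some bag (union = {a, b, c, d, e, f, g, h}); every edge is covered by a bag; and for each vertex v the set of bags containing v is connected in the bag tree. The decomposition is therefore valid. The largest bag has 2 vertices, so the width is 1.

Yes; width 1.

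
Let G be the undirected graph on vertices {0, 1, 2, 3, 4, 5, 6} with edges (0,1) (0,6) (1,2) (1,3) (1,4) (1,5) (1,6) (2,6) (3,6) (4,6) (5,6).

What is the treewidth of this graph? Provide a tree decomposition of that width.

Treewidth 2.
Bags: B1 = {1, 3, 6}  B2 = {1, 5, 6}  B3 = {0, 1, 6}  B4 = {1, 4, 6}  B5 = {1, 2, 6}
Tree: B1–B2, B2–B3, B2–B4, B2–B5

The largest bag has 3 vertices, giving width 2; this decomposition certifies tw(G) ≤ 2. For the lower bound, the 3 vertices {0, 1, 6} are pairwise adjacent, and any tree decomposition puts a clique entirely inside one bag — forcing width ≥ 2. Therefore the treewidth is 2.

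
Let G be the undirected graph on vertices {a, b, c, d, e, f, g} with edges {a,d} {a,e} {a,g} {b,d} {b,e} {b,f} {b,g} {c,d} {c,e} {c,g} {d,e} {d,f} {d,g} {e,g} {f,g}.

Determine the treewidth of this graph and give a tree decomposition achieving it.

Treewidth 3.
Bags: B1 = {b, d, f, g}  B2 = {b, d, e, g}  B3 = {c, d, e, g}  B4 = {a, d, e, g}
Tree: B1–B2, B2–B3, B3–B4

The largest bag has 4 vertices, giving width 3; this decomposition certifies tw(G) ≤ 3. On the other hand G contains the 4-clique {c, d, e, g}. A clique must lie in a single bag of any decomposition, so no decomposition can have width below 3. Therefore the treewidth is 3.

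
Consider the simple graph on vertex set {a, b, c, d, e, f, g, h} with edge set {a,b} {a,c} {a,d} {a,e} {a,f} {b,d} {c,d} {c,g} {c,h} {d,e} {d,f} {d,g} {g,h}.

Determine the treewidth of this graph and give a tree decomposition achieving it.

Treewidth 2.
One such decomposition:
Bags: B1 = {a, d, e}  B2 = {a, c, d}  B3 = {c, d, g}  B4 = {a, d, f}  B5 = {a, b, d}  B6 = {c, g, h}
Tree: B1–B2, B2–B3, B1–B4, B2–B5, B3–B6

Every bag has size at most 3, so the width is 3 − 1 = 2 and tw(G) ≤ 2. On the other hand G contains the 3-clique {c, d, g}. A clique must lie in a single bag of any decomposition, so no decomposition can have width below 2. Hence tw(G) = 2 exactly.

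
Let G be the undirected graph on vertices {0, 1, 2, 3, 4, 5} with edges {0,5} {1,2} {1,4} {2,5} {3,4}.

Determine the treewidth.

1

A width-1 tree decomposition is:
Bags: B1 = {3, 4}  B2 = {1, 4}  B3 = {1, 2}  B4 = {2, 5}  B5 = {0, 5}
Tree: B1–B2, B2–B3, B3–B4, B4–B5
Every bag has size at most 2, so the width is 2 − 1 = 1 and tw(G) ≤ 1. Any graph with an edge has treewidth ≥ 1, and G has the edge 3–4. The upper and lower bounds meet at 1, so that is the treewidth.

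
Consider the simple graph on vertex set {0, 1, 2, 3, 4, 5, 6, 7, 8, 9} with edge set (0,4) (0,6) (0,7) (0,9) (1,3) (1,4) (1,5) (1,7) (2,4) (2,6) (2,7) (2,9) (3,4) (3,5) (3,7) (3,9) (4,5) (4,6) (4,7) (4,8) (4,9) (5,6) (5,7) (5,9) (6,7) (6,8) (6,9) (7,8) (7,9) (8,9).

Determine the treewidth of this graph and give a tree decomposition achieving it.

Treewidth 4.
One such decomposition:
Bags: B1 = {0, 4, 6, 7, 9}  B2 = {4, 5, 6, 7, 9}  B3 = {2, 4, 6, 7, 9}  B4 = {3, 4, 5, 7, 9}  B5 = {1, 3, 4, 5, 7}  B6 = {4, 6, 7, 8, 9}
Tree: B1–B2, B1–B3, B2–B4, B4–B5, B1–B6

Every bag has size at most 5, so the width is 5 − 1 = 4 and tw(G) ≤ 4. Conversely, {1, 3, 4, 5, 7} is a clique of size 5, and the vertices of any clique must share a bag in every tree decomposition; so some bag has ≥ 5 vertices and tw(G) ≥ 4. The upper and lower bounds meet at 4, so that is the treewidth.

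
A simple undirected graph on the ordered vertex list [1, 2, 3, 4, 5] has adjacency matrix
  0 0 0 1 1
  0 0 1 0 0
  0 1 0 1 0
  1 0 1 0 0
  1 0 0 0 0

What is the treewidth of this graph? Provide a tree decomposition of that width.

The largest bag has 2 vertices, giving width 1; this decomposition certifies tw(G) ≤ 1. Since G has at least one edge (e.g. 2–3), it is not an edgeless graph, so tw(G) ≥ 1. Therefore the treewidth is 1.

Treewidth 1.
One such decomposition:
Bags: B1 = {2, 3}  B2 = {3, 4}  B3 = {1, 4}  B4 = {1, 5}
Tree: B1–B2, B2–B3, B3–B4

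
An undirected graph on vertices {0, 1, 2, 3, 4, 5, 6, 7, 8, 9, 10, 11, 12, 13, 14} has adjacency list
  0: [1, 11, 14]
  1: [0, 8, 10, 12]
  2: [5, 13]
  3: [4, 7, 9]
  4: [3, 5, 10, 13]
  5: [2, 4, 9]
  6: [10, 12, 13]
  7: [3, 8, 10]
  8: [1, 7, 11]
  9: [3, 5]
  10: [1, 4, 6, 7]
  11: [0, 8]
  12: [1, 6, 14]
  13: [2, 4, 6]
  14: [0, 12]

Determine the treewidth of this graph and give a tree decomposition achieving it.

Each bag holds 4 vertices, so the decomposition has width 3, which upper-bounds the treewidth. For the lower bound: the 4 vertex sets {0,11,14}, {8}, {1}, {6,7,10,12} are disjoint, each induces a connected subgraph, and every pair is joined by at least one edge of G. Contracting each set to a single vertex therefore yields K_{4} as a minor, and since treewidth is minor-monotone, tw(G) ≥ tw(K_{4}) = 3. Combining the bounds, tw(G) = 3.

Treewidth 3.
One such decomposition:
Bags: B1 = {0, 8, 11, 14}  B2 = {0, 1, 8, 14}  B3 = {1, 8, 12, 14}  B4 = {1, 7, 8, 12}  B5 = {1, 7, 10, 12}  B6 = {6, 7, 10, 12}  B7 = {3, 6, 7, 10}  B8 = {3, 4, 6, 10}  B9 = {3, 4, 6, 13}  B10 = {3, 4, 9, 13}  B11 = {4, 5, 9, 13}  B12 = {2, 5, 9, 13}
Tree: B1–B2, B2–B3, B3–B4, B4–B5, B5–B6, B6–B7, B7–B8, B8–B9, B9–B10, B10–B11, B11–B12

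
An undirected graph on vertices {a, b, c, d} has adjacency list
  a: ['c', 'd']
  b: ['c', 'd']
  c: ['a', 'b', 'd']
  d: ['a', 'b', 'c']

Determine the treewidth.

2

A width-2 tree decomposition is:
Bags: B1 = {a, c, d}  B2 = {b, c, d}
Tree: B1–B2
The largest bag has 3 vertices, giving width 2; this decomposition certifies tw(G) ≤ 2. On the other hand G contains the 3-clique {a, c, d}. A clique must lie in a single bag of any decomposition, so no decomposition can have width below 2. Combining the bounds, tw(G) = 2.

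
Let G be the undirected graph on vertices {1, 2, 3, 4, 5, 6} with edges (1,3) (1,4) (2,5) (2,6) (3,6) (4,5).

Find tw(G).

2

A width-2 tree decomposition is:
Bags: B1 = {1, 3, 4}  B2 = {3, 4, 5}  B3 = {2, 3, 5}  B4 = {2, 3, 6}
Tree: B1–B2, B2–B3, B3–B4
Each bag holds 3 vertices, so the decomposition has width 2, which upper-bounds the treewidth. The edges 3–1–4–5–2–6–3 form a cycle, so G is not a tree and its treewidth is at least 2. Hence tw(G) = 2 exactly.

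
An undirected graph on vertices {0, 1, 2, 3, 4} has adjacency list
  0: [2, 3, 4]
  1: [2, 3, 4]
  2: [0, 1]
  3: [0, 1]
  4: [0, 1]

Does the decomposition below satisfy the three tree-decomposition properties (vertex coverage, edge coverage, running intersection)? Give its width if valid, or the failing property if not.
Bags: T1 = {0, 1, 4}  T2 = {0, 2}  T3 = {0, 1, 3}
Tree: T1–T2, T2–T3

No — edge (1,2) lies in no bag.

A tree decomposition must satisfy three properties: every vertex lies in some bag; for every edge, both endpoints lie together in some bag; and for every vertex, the bags containing it form a connected subtree. Here edge (1,2) lies in no bag, so the decomposition is invalid.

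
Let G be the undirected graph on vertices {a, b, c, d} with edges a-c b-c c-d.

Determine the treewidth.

A width-1 tree decomposition is:
Bags: B1 = {a, c}  B2 = {c, d}  B3 = {b, c}
Tree: B1–B2, B2–B3
Every bag has size at most 2, so the width is 2 − 1 = 1 and tw(G) ≤ 1. Any graph with an edge has treewidth ≥ 1, and G has the edge c–a. Combining the bounds, tw(G) = 1.

1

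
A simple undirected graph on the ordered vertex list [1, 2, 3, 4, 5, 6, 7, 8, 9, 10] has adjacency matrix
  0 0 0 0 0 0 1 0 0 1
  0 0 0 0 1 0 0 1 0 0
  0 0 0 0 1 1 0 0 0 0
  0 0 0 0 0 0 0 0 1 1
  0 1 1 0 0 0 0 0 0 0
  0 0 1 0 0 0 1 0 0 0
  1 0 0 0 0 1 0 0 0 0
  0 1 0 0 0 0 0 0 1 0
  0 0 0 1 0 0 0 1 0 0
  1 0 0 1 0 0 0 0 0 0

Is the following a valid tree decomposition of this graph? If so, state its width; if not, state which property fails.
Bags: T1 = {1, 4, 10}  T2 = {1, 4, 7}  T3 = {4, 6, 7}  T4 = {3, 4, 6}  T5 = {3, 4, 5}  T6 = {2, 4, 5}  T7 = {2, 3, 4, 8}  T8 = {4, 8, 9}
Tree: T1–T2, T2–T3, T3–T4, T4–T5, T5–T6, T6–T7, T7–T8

A tree decomposition must satisfy three properties: every vertex lies in some bag; for every edge, both endpoints lie together in some bag; and for every vertex, the bags containing it form a connected subtree. Here bags containing vertex 3 are not connected in the tree, so the decomposition is invalid.

No — bags containing vertex 3 are not connected in the tree.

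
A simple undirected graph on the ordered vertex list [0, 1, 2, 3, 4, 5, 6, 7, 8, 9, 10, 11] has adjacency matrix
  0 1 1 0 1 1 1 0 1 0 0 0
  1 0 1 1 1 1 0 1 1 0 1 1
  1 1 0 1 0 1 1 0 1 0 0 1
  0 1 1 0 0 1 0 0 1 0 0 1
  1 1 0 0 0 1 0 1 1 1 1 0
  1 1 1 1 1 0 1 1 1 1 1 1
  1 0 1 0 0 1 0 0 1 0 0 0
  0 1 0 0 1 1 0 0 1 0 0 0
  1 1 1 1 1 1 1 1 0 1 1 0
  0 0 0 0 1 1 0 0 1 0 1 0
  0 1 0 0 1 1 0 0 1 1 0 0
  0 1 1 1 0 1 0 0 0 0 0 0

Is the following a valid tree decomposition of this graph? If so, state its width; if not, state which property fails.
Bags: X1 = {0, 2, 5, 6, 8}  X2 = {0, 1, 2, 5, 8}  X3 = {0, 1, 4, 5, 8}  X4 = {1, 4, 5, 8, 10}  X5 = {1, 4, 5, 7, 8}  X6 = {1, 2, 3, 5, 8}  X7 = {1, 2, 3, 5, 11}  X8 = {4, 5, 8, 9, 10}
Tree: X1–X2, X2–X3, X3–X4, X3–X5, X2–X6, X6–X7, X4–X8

Yes; width 4.

Checking the three conditions: (i) the bags cover all of {0, 1, 2, 3, 4, 5, 6, 7, 8, 9, 10, 11}; (ii) for each edge, some bag contains both endpoints; (iii) the bags containing any fixed vertex form a subtree. All hold, so the decomposition is valid with width 5 − 1 = 4.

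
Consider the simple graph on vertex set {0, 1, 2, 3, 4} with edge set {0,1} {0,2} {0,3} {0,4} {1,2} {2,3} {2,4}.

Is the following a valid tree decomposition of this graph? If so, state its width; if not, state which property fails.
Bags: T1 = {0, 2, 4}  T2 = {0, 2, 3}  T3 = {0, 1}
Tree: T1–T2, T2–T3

A tree decomposition must satisfy three properties: every vertex lies in some bag; for every edge, both endpoints lie together in some bag; and for every vertex, the bags containing it form a connected subtree. Here edge (2,1) lies in no bag, so the decomposition is invalid.

No — edge (2,1) lies in no bag.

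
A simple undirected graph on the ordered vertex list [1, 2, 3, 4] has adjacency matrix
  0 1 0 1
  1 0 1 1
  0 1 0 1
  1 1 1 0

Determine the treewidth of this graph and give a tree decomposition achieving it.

Treewidth 2.
One optimal decomposition is:
Bags: B1 = {2, 3, 4}  B2 = {1, 2, 4}
Tree: B1–B2

The largest bag has 3 vertices, giving width 2; this decomposition certifies tw(G) ≤ 2. On the other hand G contains the 3-clique {1, 2, 4}. A clique must lie in a single bag of any decomposition, so no decomposition can have width below 2. Therefore the treewidth is 2.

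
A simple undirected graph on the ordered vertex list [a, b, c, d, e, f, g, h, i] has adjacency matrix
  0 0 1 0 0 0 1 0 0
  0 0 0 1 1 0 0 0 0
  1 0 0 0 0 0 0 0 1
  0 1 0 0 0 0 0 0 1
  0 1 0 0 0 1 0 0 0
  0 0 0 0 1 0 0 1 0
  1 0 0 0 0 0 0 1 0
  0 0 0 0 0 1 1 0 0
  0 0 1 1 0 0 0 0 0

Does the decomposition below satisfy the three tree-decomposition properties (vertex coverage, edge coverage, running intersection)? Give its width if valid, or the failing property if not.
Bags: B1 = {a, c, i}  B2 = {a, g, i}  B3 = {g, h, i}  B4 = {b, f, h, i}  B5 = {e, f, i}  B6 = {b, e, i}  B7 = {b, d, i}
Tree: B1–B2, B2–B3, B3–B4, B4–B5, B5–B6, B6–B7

No — bags containing vertex b are not connected in the tree.

A tree decomposition must satisfy three properties: every vertex lies in some bag; for every edge, both endpoints lie together in some bag; and for every vertex, the bags containing it form a connected subtree. Here bags containing vertex b are not connected in the tree, so the decomposition is invalid.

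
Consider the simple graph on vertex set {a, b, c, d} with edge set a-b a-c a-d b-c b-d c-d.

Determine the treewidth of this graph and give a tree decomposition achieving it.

A single bag containing all 4 vertices is trivially a valid decomposition of width 3. Conversely, {a, b, c, d} is a clique of size 4, and the vertices of any clique must share a bag in every tree decomposition; so some bag has ≥ 4 vertices and tw(G) ≥ 3. Hence tw(G) = 3 exactly.

Treewidth 3.
Bags: B1 = {a, b, c, d}
Tree: (single bag)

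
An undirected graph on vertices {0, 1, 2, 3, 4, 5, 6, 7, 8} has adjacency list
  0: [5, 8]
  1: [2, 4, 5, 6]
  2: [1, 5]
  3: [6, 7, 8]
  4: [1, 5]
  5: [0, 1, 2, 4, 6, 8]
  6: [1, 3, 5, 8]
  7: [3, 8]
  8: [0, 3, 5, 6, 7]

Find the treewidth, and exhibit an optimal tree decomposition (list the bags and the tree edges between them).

Treewidth 2.
One such decomposition:
Bags: B1 = {1, 5, 6}  B2 = {5, 6, 8}  B3 = {1, 4, 5}  B4 = {3, 6, 8}  B5 = {3, 7, 8}  B6 = {1, 2, 5}  B7 = {0, 5, 8}
Tree: B1–B2, B1–B3, B2–B4, B4–B5, B3–B6, B2–B7

Every bag has size at most 3, so the width is 3 − 1 = 2 and tw(G) ≤ 2. Conversely, {3, 6, 8} is a clique of size 3, and the vertices of any clique must share a bag in every tree decomposition; so some bag has ≥ 3 vertices and tw(G) ≥ 2. Combining the bounds, tw(G) = 2.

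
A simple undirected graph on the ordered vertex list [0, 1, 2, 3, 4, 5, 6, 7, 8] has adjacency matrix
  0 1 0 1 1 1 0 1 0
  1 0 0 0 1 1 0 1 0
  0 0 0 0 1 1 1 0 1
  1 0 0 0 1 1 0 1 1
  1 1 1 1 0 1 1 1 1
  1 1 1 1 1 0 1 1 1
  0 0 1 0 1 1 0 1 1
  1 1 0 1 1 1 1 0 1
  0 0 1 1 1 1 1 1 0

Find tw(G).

4

A width-4 tree decomposition is:
Bags: B1 = {4, 5, 6, 7, 8}  B2 = {3, 4, 5, 7, 8}  B3 = {0, 3, 4, 5, 7}  B4 = {2, 4, 5, 6, 8}  B5 = {0, 1, 4, 5, 7}
Tree: B1–B2, B2–B3, B1–B4, B3–B5
Each bag holds 5 vertices, so the decomposition has width 4, which upper-bounds the treewidth. Conversely, {2, 4, 5, 6, 8} is a clique of size 5, and the vertices of any clique must share a bag in every tree decomposition; so some bag has ≥ 5 vertices and tw(G) ≥ 4. Therefore the treewidth is 4.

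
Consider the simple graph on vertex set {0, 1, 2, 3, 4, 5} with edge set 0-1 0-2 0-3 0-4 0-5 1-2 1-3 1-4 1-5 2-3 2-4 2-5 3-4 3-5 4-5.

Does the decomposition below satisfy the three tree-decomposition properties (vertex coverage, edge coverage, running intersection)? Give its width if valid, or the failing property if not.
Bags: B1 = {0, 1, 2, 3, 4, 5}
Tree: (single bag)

Checking the three conditions: (i) the bags cover all of {0, 1, 2, 3, 4, 5}; (ii) for each edge, some bag contains both endpoints; (iii) the bags containing any fixed vertex form a subtree. All hold, so the decomposition is valid with width 6 − 1 = 5.

Yes; width 5.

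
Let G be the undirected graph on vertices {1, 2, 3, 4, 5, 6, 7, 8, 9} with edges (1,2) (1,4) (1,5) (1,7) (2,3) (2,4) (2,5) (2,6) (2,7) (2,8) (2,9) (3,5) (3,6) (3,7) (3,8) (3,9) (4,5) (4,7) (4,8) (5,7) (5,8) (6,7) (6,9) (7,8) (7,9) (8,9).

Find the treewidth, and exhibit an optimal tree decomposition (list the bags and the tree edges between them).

The largest bag has 5 vertices, giving width 4; this decomposition certifies tw(G) ≤ 4. On the other hand G contains the 5-clique {1, 2, 4, 5, 7}. A clique must lie in a single bag of any decomposition, so no decomposition can have width below 4. The upper and lower bounds meet at 4, so that is the treewidth.

Treewidth 4.
One optimal decomposition is:
Bags: B1 = {2, 3, 5, 7, 8}  B2 = {2, 3, 7, 8, 9}  B3 = {2, 4, 5, 7, 8}  B4 = {1, 2, 4, 5, 7}  B5 = {2, 3, 6, 7, 9}
Tree: B1–B2, B1–B3, B3–B4, B2–B5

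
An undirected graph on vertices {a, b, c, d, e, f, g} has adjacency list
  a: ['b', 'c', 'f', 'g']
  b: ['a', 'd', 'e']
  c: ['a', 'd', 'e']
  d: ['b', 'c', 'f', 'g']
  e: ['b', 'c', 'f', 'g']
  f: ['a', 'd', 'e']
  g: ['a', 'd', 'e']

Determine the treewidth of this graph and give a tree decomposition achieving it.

Treewidth 3.
One optimal decomposition is:
Bags: B1 = {a, d, e, g}  B2 = {a, b, d, e}  B3 = {a, d, e, f}  B4 = {a, c, d, e}
Tree: B1–B2, B2–B3, B3–B4

Every bag has size at most 4, so the width is 4 − 1 = 3 and tw(G) ≤ 3. For the lower bound: the 4 vertex sets {e,g}, {b,d}, {a}, {f} are disjoint, each induces a connected subgraph, and every pair is joined by at least one edge of G. Contracting each set to a single vertex therefore yields K_{4} as a minor, and since treewidth is minor-monotone, tw(G) ≥ tw(K_{4}) = 3. The upper and lower bounds meet at 3, so that is the treewidth.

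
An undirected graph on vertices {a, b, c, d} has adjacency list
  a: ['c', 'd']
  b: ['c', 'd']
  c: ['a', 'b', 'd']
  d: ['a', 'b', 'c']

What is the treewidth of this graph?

A width-2 tree decomposition is:
Bags: B1 = {b, c, d}  B2 = {a, c, d}
Tree: B1–B2
The largest bag has 3 vertices, giving width 2; this decomposition certifies tw(G) ≤ 2. For the lower bound, the 3 vertices {a, c, d} are pairwise adjacent, and any tree decomposition puts a clique entirely inside one bag — forcing width ≥ 2. Combining the bounds, tw(G) = 2.

2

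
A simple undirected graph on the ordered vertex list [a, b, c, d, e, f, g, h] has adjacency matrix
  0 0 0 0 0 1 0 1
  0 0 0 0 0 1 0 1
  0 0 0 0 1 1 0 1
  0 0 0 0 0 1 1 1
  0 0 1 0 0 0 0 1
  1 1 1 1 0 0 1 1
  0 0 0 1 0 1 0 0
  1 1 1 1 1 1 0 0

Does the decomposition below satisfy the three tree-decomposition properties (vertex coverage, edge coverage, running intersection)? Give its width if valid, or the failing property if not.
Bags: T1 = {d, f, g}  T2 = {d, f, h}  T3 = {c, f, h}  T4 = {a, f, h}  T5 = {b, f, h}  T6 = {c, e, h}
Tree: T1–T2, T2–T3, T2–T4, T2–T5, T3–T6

Yes; width 2.

Vertex coverage: the bags together contain {a, b, c, d, e, f, g, h}, the full vertex set. Edge coverage: each edge of G has both endpoints in at least one bag. Running intersection: for every vertex, the bags containing it form a connected subtree. All three properties hold, so this is a valid tree decomposition of width max|bag| − 1 = 2, and hence tw(G) ≤ 2.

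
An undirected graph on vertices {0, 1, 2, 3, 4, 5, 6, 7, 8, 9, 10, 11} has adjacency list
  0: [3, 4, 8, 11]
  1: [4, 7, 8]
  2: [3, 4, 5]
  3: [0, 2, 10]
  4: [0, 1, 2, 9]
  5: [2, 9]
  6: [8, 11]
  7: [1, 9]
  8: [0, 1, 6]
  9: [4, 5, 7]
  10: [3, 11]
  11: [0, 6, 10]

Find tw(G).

3

A width-3 tree decomposition is:
Bags: B1 = {6, 8, 10, 11}  B2 = {0, 8, 10, 11}  B3 = {0, 3, 8, 10}  B4 = {0, 1, 3, 8}  B5 = {0, 1, 3, 4}  B6 = {1, 2, 3, 4}  B7 = {1, 2, 4, 7}  B8 = {2, 4, 7, 9}  B9 = {2, 5, 7, 9}
Tree: B1–B2, B2–B3, B3–B4, B4–B5, B5–B6, B6–B7, B7–B8, B8–B9
Each bag holds 4 vertices, so the decomposition has width 3, which upper-bounds the treewidth. For the lower bound: the 4 vertex sets {6,10,11}, {8}, {0}, {1,2,3,4} are disjoint, each induces a connected subgraph, and every pair is joined by at least one edge of G. Contracting each set to a single vertex therefore yields K_{4} as a minor, and since treewidth is minor-monotone, tw(G) ≥ tw(K_{4}) = 3. The upper and lower bounds meet at 3, so that is the treewidth.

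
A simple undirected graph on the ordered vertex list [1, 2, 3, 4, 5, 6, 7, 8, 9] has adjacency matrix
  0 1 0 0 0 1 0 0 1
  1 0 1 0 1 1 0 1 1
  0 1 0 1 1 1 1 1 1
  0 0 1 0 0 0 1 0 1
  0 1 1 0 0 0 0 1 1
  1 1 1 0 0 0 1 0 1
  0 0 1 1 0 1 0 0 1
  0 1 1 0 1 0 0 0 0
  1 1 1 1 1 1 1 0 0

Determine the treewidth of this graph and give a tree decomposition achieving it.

Every bag has size at most 4, so the width is 4 − 1 = 3 and tw(G) ≤ 3. Conversely, {1, 2, 6, 9} is a clique of size 4, and the vertices of any clique must share a bag in every tree decomposition; so some bag has ≥ 4 vertices and tw(G) ≥ 3. Combining the bounds, tw(G) = 3.

Treewidth 3.
One optimal decomposition is:
Bags: B1 = {2, 3, 6, 9}  B2 = {3, 6, 7, 9}  B3 = {2, 3, 5, 9}  B4 = {3, 4, 7, 9}  B5 = {1, 2, 6, 9}  B6 = {2, 3, 5, 8}
Tree: B1–B2, B1–B3, B2–B4, B1–B5, B3–B6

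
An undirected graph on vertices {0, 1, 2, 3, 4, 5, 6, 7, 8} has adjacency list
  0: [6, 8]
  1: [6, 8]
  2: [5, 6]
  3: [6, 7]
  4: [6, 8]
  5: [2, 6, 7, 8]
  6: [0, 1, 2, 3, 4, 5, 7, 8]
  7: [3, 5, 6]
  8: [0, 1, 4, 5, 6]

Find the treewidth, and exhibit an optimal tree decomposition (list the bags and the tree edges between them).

The largest bag has 3 vertices, giving width 2; this decomposition certifies tw(G) ≤ 2. On the other hand G contains the 3-clique {0, 6, 8}. A clique must lie in a single bag of any decomposition, so no decomposition can have width below 2. Hence tw(G) = 2 exactly.

Treewidth 2.
One optimal decomposition is:
Bags: B1 = {2, 5, 6}  B2 = {5, 6, 7}  B3 = {5, 6, 8}  B4 = {1, 6, 8}  B5 = {4, 6, 8}  B6 = {0, 6, 8}  B7 = {3, 6, 7}
Tree: B1–B2, B1–B3, B3–B4, B4–B5, B4–B6, B2–B7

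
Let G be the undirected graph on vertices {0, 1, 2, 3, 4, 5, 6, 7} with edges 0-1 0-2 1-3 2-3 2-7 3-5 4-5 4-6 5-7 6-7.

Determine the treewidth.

2

A width-2 tree decomposition is:
Bags: B1 = {4, 6, 7}  B2 = {4, 5, 7}  B3 = {2, 5, 7}  B4 = {2, 3, 5}  B5 = {0, 2, 3}  B6 = {0, 1, 3}
Tree: B1–B2, B2–B3, B3–B4, B4–B5, B5–B6
Every bag has size at most 3, so the width is 3 − 1 = 2 and tw(G) ≤ 2. For the lower bound, G contains the cycle 6–4–5–7–6, so G is not a forest; only forests have treewidth ≤ 1, hence tw(G) ≥ 2. Hence tw(G) = 2 exactly.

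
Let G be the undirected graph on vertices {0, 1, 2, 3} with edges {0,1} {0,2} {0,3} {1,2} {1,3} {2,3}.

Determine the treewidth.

3

A width-3 tree decomposition is:
Bags: B1 = {0, 1, 2, 3}
Tree: (single bag)
A single bag containing all 4 vertices is trivially a valid decomposition of width 3. Conversely, {0, 1, 2, 3} is a clique of size 4, and the vertices of any clique must share a bag in every tree decomposition; so some bag has ≥ 4 vertices and tw(G) ≥ 3. Combining the bounds, tw(G) = 3.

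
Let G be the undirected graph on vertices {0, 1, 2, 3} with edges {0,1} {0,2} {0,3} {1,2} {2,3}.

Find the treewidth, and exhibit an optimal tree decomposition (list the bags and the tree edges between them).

Every bag has size at most 3, so the width is 3 − 1 = 2 and tw(G) ≤ 2. For the lower bound, the 3 vertices {0, 1, 2} are pairwise adjacent, and any tree decomposition puts a clique entirely inside one bag — forcing width ≥ 2. Hence tw(G) = 2 exactly.

Treewidth 2.
One optimal decomposition is:
Bags: B1 = {0, 2, 3}  B2 = {0, 1, 2}
Tree: B1–B2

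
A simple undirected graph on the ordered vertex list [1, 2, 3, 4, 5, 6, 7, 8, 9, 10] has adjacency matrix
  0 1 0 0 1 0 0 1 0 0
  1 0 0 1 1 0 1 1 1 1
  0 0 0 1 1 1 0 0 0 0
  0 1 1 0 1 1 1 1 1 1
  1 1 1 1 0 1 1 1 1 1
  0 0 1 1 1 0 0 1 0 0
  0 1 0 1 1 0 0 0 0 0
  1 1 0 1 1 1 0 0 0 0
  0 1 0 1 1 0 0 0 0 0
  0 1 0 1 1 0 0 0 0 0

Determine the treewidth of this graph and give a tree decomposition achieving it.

The largest bag has 4 vertices, giving width 3; this decomposition certifies tw(G) ≤ 3. On the other hand G contains the 4-clique {1, 2, 5, 8}. A clique must lie in a single bag of any decomposition, so no decomposition can have width below 3. Therefore the treewidth is 3.

Treewidth 3.
Bags: B1 = {2, 4, 5, 9}  B2 = {2, 4, 5, 8}  B3 = {1, 2, 5, 8}  B4 = {2, 4, 5, 10}  B5 = {2, 4, 5, 7}  B6 = {4, 5, 6, 8}  B7 = {3, 4, 5, 6}
Tree: B1–B2, B2–B3, B2–B4, B4–B5, B2–B6, B6–B7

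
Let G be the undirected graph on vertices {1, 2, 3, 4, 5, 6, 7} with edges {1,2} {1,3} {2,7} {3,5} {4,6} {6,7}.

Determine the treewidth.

A width-1 tree decomposition is:
Bags: B1 = {3, 5}  B2 = {1, 3}  B3 = {1, 2}  B4 = {2, 7}  B5 = {6, 7}  B6 = {4, 6}
Tree: B1–B2, B2–B3, B3–B4, B4–B5, B5–B6
The largest bag has 2 vertices, giving width 1; this decomposition certifies tw(G) ≤ 1. G has an edge, so its treewidth is at least 1. Combining the bounds, tw(G) = 1.

1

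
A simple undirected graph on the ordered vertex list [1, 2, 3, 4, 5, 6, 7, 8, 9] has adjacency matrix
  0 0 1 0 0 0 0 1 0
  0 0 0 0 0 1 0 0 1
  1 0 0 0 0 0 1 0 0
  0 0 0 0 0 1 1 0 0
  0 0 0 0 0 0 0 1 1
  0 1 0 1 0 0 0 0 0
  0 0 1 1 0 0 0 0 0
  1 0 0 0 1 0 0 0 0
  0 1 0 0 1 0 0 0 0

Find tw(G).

A width-2 tree decomposition is:
Bags: B1 = {1, 3, 8}  B2 = {3, 5, 8}  B3 = {3, 5, 9}  B4 = {2, 3, 9}  B5 = {2, 3, 6}  B6 = {3, 4, 6}  B7 = {3, 4, 7}
Tree: B1–B2, B2–B3, B3–B4, B4–B5, B5–B6, B6–B7
Each bag holds 3 vertices, so the decomposition has width 2, which upper-bounds the treewidth. Since 3–1–8–5–9–2–6–4–7–3 is a cycle in G, G is not acyclic. Forests are exactly the graphs of treewidth ≤ 1, so tw(G) ≥ 2. Therefore the treewidth is 2.

2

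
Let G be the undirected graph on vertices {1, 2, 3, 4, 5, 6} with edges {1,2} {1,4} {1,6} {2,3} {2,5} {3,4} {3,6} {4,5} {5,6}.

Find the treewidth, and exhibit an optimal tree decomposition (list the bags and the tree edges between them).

The largest bag has 4 vertices, giving width 3; this decomposition certifies tw(G) ≤ 3. For the lower bound: the 4 vertex sets {2,3}, {5,6}, {4}, {1} are disjoint, each induces a connected subgraph, and every pair is joined by at least one edge of G. Contracting each set to a single vertex therefore yields K_{4} as a minor, and since treewidth is minor-monotone, tw(G) ≥ tw(K_{4}) = 3. Combining the bounds, tw(G) = 3.

Treewidth 3.
Bags: B1 = {2, 3, 4, 6}  B2 = {2, 4, 5, 6}  B3 = {1, 2, 4, 6}
Tree: B1–B2, B2–B3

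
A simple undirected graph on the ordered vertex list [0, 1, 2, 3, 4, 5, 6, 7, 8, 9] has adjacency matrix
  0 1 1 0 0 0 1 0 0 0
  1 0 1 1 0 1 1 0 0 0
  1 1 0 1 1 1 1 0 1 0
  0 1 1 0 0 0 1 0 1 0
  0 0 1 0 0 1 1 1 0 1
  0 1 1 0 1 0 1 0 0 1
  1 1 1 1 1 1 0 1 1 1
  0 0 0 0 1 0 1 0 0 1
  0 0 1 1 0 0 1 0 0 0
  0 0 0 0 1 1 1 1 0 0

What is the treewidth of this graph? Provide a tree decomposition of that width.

Every bag has size at most 4, so the width is 4 − 1 = 3 and tw(G) ≤ 3. For the lower bound, the 4 vertices {4, 5, 6, 9} are pairwise adjacent, and any tree decomposition puts a clique entirely inside one bag — forcing width ≥ 3. Hence tw(G) = 3 exactly.

Treewidth 3.
Bags: B1 = {1, 2, 5, 6}  B2 = {1, 2, 3, 6}  B3 = {0, 1, 2, 6}  B4 = {2, 3, 6, 8}  B5 = {2, 4, 5, 6}  B6 = {4, 5, 6, 9}  B7 = {4, 6, 7, 9}
Tree: B1–B2, B2–B3, B2–B4, B1–B5, B5–B6, B6–B7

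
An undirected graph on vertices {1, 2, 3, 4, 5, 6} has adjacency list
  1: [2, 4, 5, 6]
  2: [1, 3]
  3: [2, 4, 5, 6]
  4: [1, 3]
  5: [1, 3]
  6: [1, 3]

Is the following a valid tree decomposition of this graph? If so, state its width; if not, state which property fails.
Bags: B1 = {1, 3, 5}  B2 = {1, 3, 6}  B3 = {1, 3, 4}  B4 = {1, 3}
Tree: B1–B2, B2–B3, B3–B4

A tree decomposition must satisfy three properties: every vertex lies in some bag; for every edge, both endpoints lie together in some bag; and for every vertex, the bags containing it form a connected subtree. Here vertex 2 appears in no bag, so the decomposition is invalid.

No — vertex 2 appears in no bag.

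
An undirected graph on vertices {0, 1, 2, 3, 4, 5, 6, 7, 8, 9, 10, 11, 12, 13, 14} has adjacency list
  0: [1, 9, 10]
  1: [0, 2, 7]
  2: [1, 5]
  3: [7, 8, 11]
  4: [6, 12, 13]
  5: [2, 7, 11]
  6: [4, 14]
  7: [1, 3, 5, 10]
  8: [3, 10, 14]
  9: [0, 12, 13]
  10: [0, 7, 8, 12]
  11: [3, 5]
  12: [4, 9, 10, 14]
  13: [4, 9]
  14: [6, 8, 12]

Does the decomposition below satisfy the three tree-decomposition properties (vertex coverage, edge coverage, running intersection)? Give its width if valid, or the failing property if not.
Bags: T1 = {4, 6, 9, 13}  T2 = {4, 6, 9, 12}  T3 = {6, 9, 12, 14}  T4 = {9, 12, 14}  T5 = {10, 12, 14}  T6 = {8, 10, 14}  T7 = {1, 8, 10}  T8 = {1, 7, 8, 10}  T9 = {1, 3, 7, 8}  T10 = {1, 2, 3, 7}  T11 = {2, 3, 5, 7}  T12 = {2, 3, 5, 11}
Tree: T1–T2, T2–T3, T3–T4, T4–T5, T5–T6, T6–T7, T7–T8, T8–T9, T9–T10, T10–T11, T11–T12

No — vertex 0 appears in no bag.

A tree decomposition must satisfy three properties: every vertex lies in some bag; for every edge, both endpoints lie together in some bag; and for every vertex, the bags containing it form a connected subtree. Here vertex 0 appears in no bag, so the decomposition is invalid.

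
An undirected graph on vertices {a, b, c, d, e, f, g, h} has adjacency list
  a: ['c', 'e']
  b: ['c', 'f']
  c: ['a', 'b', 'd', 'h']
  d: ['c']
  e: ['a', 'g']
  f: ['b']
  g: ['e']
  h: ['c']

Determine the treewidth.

1

A width-1 tree decomposition is:
Bags: B1 = {a, c}  B2 = {b, c}  B3 = {c, h}  B4 = {b, f}  B5 = {c, d}  B6 = {a, e}  B7 = {e, g}
Tree: B1–B2, B2–B3, B2–B4, B2–B5, B1–B6, B6–B7
The largest bag has 2 vertices, giving width 1; this decomposition certifies tw(G) ≤ 1. G has an edge, so its treewidth is at least 1. Therefore the treewidth is 1.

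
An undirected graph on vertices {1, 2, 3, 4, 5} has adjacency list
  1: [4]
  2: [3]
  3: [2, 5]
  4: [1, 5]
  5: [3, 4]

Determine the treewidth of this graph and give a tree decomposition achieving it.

The largest bag has 2 vertices, giving width 1; this decomposition certifies tw(G) ≤ 1. Since G has at least one edge (e.g. 2–3), it is not an edgeless graph, so tw(G) ≥ 1. Hence tw(G) = 1 exactly.

Treewidth 1.
One optimal decomposition is:
Bags: B1 = {2, 3}  B2 = {3, 5}  B3 = {4, 5}  B4 = {1, 4}
Tree: B1–B2, B2–B3, B3–B4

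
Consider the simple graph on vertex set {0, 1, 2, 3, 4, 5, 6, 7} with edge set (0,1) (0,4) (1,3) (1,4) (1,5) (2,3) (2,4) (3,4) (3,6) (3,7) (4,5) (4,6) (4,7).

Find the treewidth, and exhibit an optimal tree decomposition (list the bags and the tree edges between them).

Treewidth 2.
One such decomposition:
Bags: B1 = {1, 3, 4}  B2 = {0, 1, 4}  B3 = {1, 4, 5}  B4 = {3, 4, 7}  B5 = {2, 3, 4}  B6 = {3, 4, 6}
Tree: B1–B2, B2–B3, B1–B4, B1–B5, B1–B6

Every bag has size at most 3, so the width is 3 − 1 = 2 and tw(G) ≤ 2. Conversely, {0, 1, 4} is a clique of size 3, and the vertices of any clique must share a bag in every tree decomposition; so some bag has ≥ 3 vertices and tw(G) ≥ 2. Therefore the treewidth is 2.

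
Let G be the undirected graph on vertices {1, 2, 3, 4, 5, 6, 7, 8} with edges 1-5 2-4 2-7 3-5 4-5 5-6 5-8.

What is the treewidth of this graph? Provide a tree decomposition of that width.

Each bag holds 2 vertices, so the decomposition has width 1, which upper-bounds the treewidth. Any graph with an edge has treewidth ≥ 1, and G has the edge 4–5. The upper and lower bounds meet at 1, so that is the treewidth.

Treewidth 1.
Bags: B1 = {4, 5}  B2 = {3, 5}  B3 = {2, 4}  B4 = {2, 7}  B5 = {5, 6}  B6 = {5, 8}  B7 = {1, 5}
Tree: B1–B2, B1–B3, B3–B4, B1–B5, B1–B6, B5–B7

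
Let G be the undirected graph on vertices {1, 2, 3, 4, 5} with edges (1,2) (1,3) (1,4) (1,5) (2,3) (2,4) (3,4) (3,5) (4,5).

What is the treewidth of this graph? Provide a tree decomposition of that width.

Treewidth 3.
One such decomposition:
Bags: B1 = {1, 2, 3, 4}  B2 = {1, 3, 4, 5}
Tree: B1–B2

The largest bag has 4 vertices, giving width 3; this decomposition certifies tw(G) ≤ 3. Conversely, {1, 2, 3, 4} is a clique of size 4, and the vertices of any clique must share a bag in every tree decomposition; so some bag has ≥ 4 vertices and tw(G) ≥ 3. Therefore the treewidth is 3.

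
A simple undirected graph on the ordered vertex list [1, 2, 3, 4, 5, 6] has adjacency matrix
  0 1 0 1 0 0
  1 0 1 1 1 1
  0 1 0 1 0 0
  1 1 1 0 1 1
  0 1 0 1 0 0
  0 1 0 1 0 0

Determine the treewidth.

2

A width-2 tree decomposition is:
Bags: B1 = {2, 4, 6}  B2 = {1, 2, 4}  B3 = {2, 4, 5}  B4 = {2, 3, 4}
Tree: B1–B2, B1–B3, B2–B4
The largest bag has 3 vertices, giving width 2; this decomposition certifies tw(G) ≤ 2. Conversely, {1, 2, 4} is a clique of size 3, and the vertices of any clique must share a bag in every tree decomposition; so some bag has ≥ 3 vertices and tw(G) ≥ 2. Combining the bounds, tw(G) = 2.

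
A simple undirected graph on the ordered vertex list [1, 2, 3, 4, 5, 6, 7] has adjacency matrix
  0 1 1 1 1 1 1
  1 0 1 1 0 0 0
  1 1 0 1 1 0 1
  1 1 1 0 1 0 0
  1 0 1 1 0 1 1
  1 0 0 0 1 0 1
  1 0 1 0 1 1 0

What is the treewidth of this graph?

A width-3 tree decomposition is:
Bags: B1 = {1, 3, 5, 7}  B2 = {1, 5, 6, 7}  B3 = {1, 3, 4, 5}  B4 = {1, 2, 3, 4}
Tree: B1–B2, B1–B3, B3–B4
The largest bag has 4 vertices, giving width 3; this decomposition certifies tw(G) ≤ 3. For the lower bound, the 4 vertices {1, 2, 3, 4} are pairwise adjacent, and any tree decomposition puts a clique entirely inside one bag — forcing width ≥ 3. Therefore the treewidth is 3.

3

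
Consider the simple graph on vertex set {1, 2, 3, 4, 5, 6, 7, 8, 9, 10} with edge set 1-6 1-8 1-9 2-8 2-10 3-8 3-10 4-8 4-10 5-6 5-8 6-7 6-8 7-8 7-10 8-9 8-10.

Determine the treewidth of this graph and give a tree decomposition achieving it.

Each bag holds 3 vertices, so the decomposition has width 2, which upper-bounds the treewidth. On the other hand G contains the 3-clique {1, 8, 9}. A clique must lie in a single bag of any decomposition, so no decomposition can have width below 2. The upper and lower bounds meet at 2, so that is the treewidth.

Treewidth 2.
One such decomposition:
Bags: B1 = {6, 7, 8}  B2 = {7, 8, 10}  B3 = {3, 8, 10}  B4 = {1, 6, 8}  B5 = {5, 6, 8}  B6 = {1, 8, 9}  B7 = {4, 8, 10}  B8 = {2, 8, 10}
Tree: B1–B2, B2–B3, B1–B4, B4–B5, B4–B6, B3–B7, B2–B8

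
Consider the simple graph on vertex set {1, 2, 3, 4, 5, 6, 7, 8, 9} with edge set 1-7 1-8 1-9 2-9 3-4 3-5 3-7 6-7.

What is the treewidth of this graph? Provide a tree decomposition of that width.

Each bag holds 2 vertices, so the decomposition has width 1, which upper-bounds the treewidth. Any graph with an edge has treewidth ≥ 1, and G has the edge 1–7. Hence tw(G) = 1 exactly.

Treewidth 1.
One such decomposition:
Bags: B1 = {1, 7}  B2 = {3, 7}  B3 = {6, 7}  B4 = {3, 4}  B5 = {1, 8}  B6 = {1, 9}  B7 = {2, 9}  B8 = {3, 5}
Tree: B1–B2, B2–B3, B2–B4, B1–B5, B1–B6, B6–B7, B4–B8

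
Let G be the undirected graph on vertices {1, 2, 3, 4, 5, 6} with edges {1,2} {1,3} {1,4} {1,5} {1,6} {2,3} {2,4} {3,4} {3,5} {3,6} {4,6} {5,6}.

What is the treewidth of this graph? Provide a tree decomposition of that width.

Treewidth 3.
One optimal decomposition is:
Bags: B1 = {1, 3, 5, 6}  B2 = {1, 3, 4, 6}  B3 = {1, 2, 3, 4}
Tree: B1–B2, B2–B3

Each bag holds 4 vertices, so the decomposition has width 3, which upper-bounds the treewidth. For the lower bound, the 4 vertices {1, 2, 3, 4} are pairwise adjacent, and any tree decomposition puts a clique entirely inside one bag — forcing width ≥ 3. Therefore the treewidth is 3.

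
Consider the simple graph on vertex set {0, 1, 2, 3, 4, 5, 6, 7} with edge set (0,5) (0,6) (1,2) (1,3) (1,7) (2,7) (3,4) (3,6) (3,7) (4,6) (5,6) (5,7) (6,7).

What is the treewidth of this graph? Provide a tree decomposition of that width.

Treewidth 2.
One such decomposition:
Bags: B1 = {1, 2, 7}  B2 = {1, 3, 7}  B3 = {3, 6, 7}  B4 = {5, 6, 7}  B5 = {3, 4, 6}  B6 = {0, 5, 6}
Tree: B1–B2, B2–B3, B3–B4, B3–B5, B4–B6

Every bag has size at most 3, so the width is 3 − 1 = 2 and tw(G) ≤ 2. On the other hand G contains the 3-clique {1, 2, 7}. A clique must lie in a single bag of any decomposition, so no decomposition can have width below 2. The upper and lower bounds meet at 2, so that is the treewidth.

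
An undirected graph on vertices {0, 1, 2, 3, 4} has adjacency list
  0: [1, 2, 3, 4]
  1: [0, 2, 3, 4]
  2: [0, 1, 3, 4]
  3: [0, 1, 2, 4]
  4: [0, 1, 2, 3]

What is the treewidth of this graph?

A width-4 tree decomposition is:
Bags: B1 = {0, 1, 2, 3, 4}
Tree: (single bag)
With just one bag of size 5, the width is 5 − 1 = 4, so tw(G) ≤ 4. Conversely, {0, 1, 2, 3, 4} is a clique of size 5, and the vertices of any clique must share a bag in every tree decomposition; so some bag has ≥ 5 vertices and tw(G) ≥ 4. Hence tw(G) = 4 exactly.

4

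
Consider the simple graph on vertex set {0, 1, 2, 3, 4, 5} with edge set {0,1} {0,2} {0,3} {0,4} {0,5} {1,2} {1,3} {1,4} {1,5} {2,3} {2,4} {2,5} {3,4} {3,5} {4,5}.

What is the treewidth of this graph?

A width-5 tree decomposition is:
Bags: B1 = {0, 1, 2, 3, 4, 5}
Tree: (single bag)
With just one bag of size 6, the width is 6 − 1 = 5, so tw(G) ≤ 5. Conversely, {0, 1, 2, 3, 4, 5} is a clique of size 6, and the vertices of any clique must share a bag in every tree decomposition; so some bag has ≥ 6 vertices and tw(G) ≥ 5. The upper and lower bounds meet at 5, so that is the treewidth.

5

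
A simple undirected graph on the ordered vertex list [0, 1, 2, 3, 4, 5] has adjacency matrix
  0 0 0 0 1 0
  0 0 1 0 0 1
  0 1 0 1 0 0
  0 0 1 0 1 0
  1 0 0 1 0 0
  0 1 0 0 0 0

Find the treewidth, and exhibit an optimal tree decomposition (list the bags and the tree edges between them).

Treewidth 1.
Bags: B1 = {1, 5}  B2 = {1, 2}  B3 = {2, 3}  B4 = {3, 4}  B5 = {0, 4}
Tree: B1–B2, B2–B3, B3–B4, B4–B5

The largest bag has 2 vertices, giving width 1; this decomposition certifies tw(G) ≤ 1. G has an edge, so its treewidth is at least 1. Combining the bounds, tw(G) = 1.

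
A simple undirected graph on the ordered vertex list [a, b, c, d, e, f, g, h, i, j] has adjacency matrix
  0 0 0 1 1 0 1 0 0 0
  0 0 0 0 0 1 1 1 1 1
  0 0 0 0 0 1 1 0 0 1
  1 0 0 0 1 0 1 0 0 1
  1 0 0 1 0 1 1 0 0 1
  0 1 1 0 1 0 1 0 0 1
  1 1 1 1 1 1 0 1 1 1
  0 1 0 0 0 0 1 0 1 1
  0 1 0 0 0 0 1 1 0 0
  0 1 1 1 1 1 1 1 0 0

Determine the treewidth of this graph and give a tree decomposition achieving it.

The largest bag has 4 vertices, giving width 3; this decomposition certifies tw(G) ≤ 3. On the other hand G contains the 4-clique {d, e, g, j}. A clique must lie in a single bag of any decomposition, so no decomposition can have width below 3. Therefore the treewidth is 3.

Treewidth 3.
One such decomposition:
Bags: B1 = {d, e, g, j}  B2 = {a, d, e, g}  B3 = {e, f, g, j}  B4 = {b, f, g, j}  B5 = {b, g, h, j}  B6 = {c, f, g, j}  B7 = {b, g, h, i}
Tree: B1–B2, B1–B3, B3–B4, B4–B5, B4–B6, B5–B7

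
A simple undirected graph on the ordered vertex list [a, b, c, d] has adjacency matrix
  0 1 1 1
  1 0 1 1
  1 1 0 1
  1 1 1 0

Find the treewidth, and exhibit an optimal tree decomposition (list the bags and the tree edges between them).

A single bag containing all 4 vertices is trivially a valid decomposition of width 3. On the other hand G contains the 4-clique {a, b, c, d}. A clique must lie in a single bag of any decomposition, so no decomposition can have width below 3. Hence tw(G) = 3 exactly.

Treewidth 3.
Bags: B1 = {a, b, c, d}
Tree: (single bag)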